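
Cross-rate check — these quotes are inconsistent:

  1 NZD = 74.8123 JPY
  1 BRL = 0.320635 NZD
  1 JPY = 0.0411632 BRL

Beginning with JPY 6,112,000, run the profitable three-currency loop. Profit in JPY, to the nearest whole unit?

Profitable loop is JPY → NZD → BRL → JPY:
JPY 6,112,000 ÷ 74.8123 = NZD 81,697.80
NZD 81,697.80 ÷ 0.320635 = BRL 254,799.99
BRL 254,799.99 ÷ 0.0411632 = JPY 6,189,995
Profit = JPY 6,189,995 − JPY 6,112,000

Profit: JPY 77,995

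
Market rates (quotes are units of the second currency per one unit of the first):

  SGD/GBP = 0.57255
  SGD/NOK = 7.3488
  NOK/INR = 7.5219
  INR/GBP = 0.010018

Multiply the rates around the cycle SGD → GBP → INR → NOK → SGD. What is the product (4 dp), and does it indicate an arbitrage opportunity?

Around SGD → GBP → INR → NOK → SGD: 1 × 0.57255 ÷ 0.010018 ÷ 7.5219 ÷ 7.3488 = 1.033924
Product > 1; profitable direction is SGD → GBP → INR → NOK → SGD.

1.0339 (arbitrage exists)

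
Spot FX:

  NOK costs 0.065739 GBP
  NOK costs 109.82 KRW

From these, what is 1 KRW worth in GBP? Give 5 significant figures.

1 KRW ÷ 109.82 = 0.00910581 NOK
0.00910581 NOK × 0.065739 = 0.000598607 GBP

KRW/GBP = 0.00059861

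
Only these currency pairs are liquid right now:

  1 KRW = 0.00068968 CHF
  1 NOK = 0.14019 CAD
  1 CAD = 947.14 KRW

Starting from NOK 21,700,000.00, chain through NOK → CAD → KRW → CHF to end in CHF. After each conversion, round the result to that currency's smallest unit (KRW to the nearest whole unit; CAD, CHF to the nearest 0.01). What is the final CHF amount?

NOK 21,700,000.00 × 0.14019 = CAD 3,042,123.00
CAD 3,042,123.00 × 947.14 = KRW 2,881,316,378
KRW 2,881,316,378 × 0.00068968 = CHF 1,987,186.28

CHF 1,987,186.28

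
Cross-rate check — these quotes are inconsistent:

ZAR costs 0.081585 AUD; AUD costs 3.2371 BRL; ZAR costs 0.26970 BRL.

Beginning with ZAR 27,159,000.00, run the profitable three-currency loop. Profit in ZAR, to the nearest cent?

Profit: ZAR 576,007.52

Profitable loop is ZAR → BRL → AUD → ZAR:
ZAR 27,159,000.00 × 0.26970 = BRL 7,324,782.30
BRL 7,324,782.30 ÷ 3.2371 = AUD 2,262,760.59
AUD 2,262,760.59 ÷ 0.081585 = ZAR 27,735,007.52
Profit = ZAR 27,735,007.52 − ZAR 27,159,000.00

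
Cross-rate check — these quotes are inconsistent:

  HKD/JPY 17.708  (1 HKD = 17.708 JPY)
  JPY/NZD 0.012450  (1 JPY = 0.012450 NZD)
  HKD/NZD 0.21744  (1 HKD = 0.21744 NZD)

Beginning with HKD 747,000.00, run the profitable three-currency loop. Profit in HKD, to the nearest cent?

Profit: HKD 10,390.80

Profitable loop is HKD → JPY → NZD → HKD:
HKD 747,000.00 × 17.708 = JPY 13,227,876
JPY 13,227,876 × 0.012450 = NZD 164,687.06
NZD 164,687.06 ÷ 0.21744 = HKD 757,390.80
Profit = HKD 757,390.80 − HKD 747,000.00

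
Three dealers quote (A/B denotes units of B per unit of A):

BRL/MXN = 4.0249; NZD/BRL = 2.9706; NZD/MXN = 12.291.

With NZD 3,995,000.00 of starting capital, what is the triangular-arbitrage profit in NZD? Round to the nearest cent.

Profit: NZD 111,811.14

Profitable loop is NZD → MXN → BRL → NZD:
NZD 3,995,000.00 × 12.291 = MXN 49,102,545.00
MXN 49,102,545.00 ÷ 4.0249 = BRL 12,199,693.16
BRL 12,199,693.16 ÷ 2.9706 = NZD 4,106,811.14
Profit = NZD 4,106,811.14 − NZD 3,995,000.00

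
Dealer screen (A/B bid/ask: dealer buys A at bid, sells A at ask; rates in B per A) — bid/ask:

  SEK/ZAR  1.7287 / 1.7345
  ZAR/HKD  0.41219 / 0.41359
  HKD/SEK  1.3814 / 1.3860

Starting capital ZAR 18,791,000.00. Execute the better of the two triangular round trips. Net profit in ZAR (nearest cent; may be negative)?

Net profit: ZAR 108,152.46

Best loop ZAR → SEK → HKD → ZAR:
ZAR 18,791,000.00 ÷ 1.7345 (buy SEK at ask) = SEK 10,833,669.65
SEK 10,833,669.65 ÷ 1.3860 (buy HKD at ask) = HKD 7,816,500.47
HKD 7,816,500.47 ÷ 0.41359 (buy ZAR at ask) = ZAR 18,899,152.46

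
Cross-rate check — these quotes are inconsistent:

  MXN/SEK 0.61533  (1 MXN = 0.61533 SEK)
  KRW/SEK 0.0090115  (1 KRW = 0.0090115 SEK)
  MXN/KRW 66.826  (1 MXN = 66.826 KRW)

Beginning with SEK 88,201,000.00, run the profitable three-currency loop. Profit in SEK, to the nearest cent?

Profit: SEK 1,922,706.59

Profitable loop is SEK → KRW → MXN → SEK:
SEK 88,201,000.00 ÷ 0.0090115 = KRW 9,787,604,727
KRW 9,787,604,727 ÷ 66.826 = MXN 146,464,021.90
MXN 146,464,021.90 × 0.61533 = SEK 90,123,706.59
Profit = SEK 90,123,706.59 − SEK 88,201,000.00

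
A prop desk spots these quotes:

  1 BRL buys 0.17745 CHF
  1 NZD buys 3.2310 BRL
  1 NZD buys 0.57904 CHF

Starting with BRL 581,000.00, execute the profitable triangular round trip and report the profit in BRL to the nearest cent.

Profit: BRL 5,775.18

Profitable loop is BRL → NZD → CHF → BRL:
BRL 581,000.00 ÷ 3.2310 = NZD 179,820.49
NZD 179,820.49 × 0.57904 = CHF 104,123.26
CHF 104,123.26 ÷ 0.17745 = BRL 586,775.18
Profit = BRL 586,775.18 − BRL 581,000.00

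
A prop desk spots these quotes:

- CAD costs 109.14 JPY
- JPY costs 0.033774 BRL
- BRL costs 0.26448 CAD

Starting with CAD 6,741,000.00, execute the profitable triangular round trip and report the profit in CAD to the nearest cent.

Profit: CAD 173,567.85

Profitable loop is CAD → BRL → JPY → CAD:
CAD 6,741,000.00 ÷ 0.26448 = BRL 25,487,749.55
BRL 25,487,749.55 ÷ 0.033774 = JPY 754,655,935
JPY 754,655,935 ÷ 109.14 = CAD 6,914,567.85
Profit = CAD 6,914,567.85 − CAD 6,741,000.00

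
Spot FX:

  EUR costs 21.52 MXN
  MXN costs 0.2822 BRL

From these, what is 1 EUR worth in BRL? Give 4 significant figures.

1 EUR × 21.52 = 21.52 MXN
21.52 MXN × 0.2822 = 6.07294 BRL

EUR/BRL = 6.073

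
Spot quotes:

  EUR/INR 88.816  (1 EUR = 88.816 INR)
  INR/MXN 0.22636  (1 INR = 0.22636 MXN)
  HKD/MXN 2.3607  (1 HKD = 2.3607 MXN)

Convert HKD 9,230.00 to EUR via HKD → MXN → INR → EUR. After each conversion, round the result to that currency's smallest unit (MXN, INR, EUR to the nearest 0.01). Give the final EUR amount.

EUR 1,083.81

HKD 9,230.00 × 2.3607 = MXN 21,789.26
MXN 21,789.26 ÷ 0.22636 = INR 96,259.32
INR 96,259.32 ÷ 88.816 = EUR 1,083.81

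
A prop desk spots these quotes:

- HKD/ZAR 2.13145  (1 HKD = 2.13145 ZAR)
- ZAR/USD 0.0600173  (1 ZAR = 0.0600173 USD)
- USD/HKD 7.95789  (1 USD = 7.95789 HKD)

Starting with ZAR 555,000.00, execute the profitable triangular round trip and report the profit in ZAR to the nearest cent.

Profit: ZAR 9,992.29

Profitable loop is ZAR → USD → HKD → ZAR:
ZAR 555,000.00 × 0.0600173 = USD 33,309.60
USD 33,309.60 × 7.95789 = HKD 265,074.14
HKD 265,074.14 × 2.13145 = ZAR 564,992.29
Profit = ZAR 564,992.29 − ZAR 555,000.00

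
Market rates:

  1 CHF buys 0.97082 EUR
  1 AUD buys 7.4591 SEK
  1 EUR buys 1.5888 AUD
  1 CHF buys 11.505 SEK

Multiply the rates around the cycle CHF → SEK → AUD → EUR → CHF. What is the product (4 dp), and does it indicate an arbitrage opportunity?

Around CHF → SEK → AUD → EUR → CHF: 1 × 11.505 ÷ 7.4591 ÷ 1.5888 ÷ 0.97082 = 0.999982
Product ≈ 1 (deviation 0.002%, within rounding noise).

1.0000 (no arbitrage)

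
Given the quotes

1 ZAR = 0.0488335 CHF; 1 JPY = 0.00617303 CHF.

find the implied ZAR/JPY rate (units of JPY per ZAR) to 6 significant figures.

ZAR/JPY = 7.91078

1 ZAR × 0.0488335 = 0.0488335 CHF
0.0488335 CHF ÷ 0.00617303 = 7.91078 JPY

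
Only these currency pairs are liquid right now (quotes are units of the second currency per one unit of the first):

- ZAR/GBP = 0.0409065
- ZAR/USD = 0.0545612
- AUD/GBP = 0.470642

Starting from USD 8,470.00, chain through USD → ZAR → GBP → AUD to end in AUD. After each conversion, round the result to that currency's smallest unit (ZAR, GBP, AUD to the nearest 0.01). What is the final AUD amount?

AUD 13,492.76

USD 8,470.00 ÷ 0.0545612 = ZAR 155,238.52
ZAR 155,238.52 × 0.0409065 = GBP 6,350.26
GBP 6,350.26 ÷ 0.470642 = AUD 13,492.76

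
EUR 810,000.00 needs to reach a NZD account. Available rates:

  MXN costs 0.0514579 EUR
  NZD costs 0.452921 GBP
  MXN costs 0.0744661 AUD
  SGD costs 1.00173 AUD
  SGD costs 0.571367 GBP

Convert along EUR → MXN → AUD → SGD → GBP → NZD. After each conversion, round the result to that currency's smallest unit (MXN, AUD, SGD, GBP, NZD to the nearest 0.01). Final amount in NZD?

NZD 1,476,160.52

EUR 810,000.00 ÷ 0.0514579 = MXN 15,741,023.24
MXN 15,741,023.24 × 0.0744661 = AUD 1,172,172.61
AUD 1,172,172.61 ÷ 1.00173 = SGD 1,170,148.25
SGD 1,170,148.25 × 0.571367 = GBP 668,584.10
GBP 668,584.10 ÷ 0.452921 = NZD 1,476,160.52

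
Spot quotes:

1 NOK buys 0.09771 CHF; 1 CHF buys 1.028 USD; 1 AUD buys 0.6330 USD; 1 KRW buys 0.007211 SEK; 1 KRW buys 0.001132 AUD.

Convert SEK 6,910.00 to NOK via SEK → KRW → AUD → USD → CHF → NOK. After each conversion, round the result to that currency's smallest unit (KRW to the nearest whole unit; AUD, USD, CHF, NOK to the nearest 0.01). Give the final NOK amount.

SEK 6,910.00 ÷ 0.007211 = KRW 958,258
KRW 958,258 × 0.001132 = AUD 1,084.75
AUD 1,084.75 × 0.6330 = USD 686.65
USD 686.65 ÷ 1.028 = CHF 667.95
CHF 667.95 ÷ 0.09771 = NOK 6,836.05

NOK 6,836.05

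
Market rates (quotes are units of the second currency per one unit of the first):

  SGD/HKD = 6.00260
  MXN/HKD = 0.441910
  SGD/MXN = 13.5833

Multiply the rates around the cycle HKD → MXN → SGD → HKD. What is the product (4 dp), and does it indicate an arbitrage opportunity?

Around HKD → MXN → SGD → HKD: 1 ÷ 0.441910 ÷ 13.5833 × 6.00260 = 1.000001
Product ≈ 1 (deviation 0.000%, within rounding noise).

1.0000 (no arbitrage)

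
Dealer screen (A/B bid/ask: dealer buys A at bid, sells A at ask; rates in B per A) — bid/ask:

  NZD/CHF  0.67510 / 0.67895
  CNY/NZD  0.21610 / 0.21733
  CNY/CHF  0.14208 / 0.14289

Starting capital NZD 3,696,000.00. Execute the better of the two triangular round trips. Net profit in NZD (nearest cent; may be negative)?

Best loop NZD → CHF → CNY → NZD:
NZD 3,696,000.00 × 0.67510 (sell NZD at bid) = CHF 2,495,169.60
CHF 2,495,169.60 ÷ 0.14289 (buy CNY at ask) = CNY 17,462,170.90
CNY 17,462,170.90 × 0.21610 (sell CNY at bid) = NZD 3,773,575.13

Net profit: NZD 77,575.13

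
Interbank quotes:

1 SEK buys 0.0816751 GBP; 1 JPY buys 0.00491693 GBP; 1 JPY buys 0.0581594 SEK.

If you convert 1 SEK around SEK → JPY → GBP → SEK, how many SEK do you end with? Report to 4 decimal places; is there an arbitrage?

Around SEK → JPY → GBP → SEK: 1 ÷ 0.0581594 × 0.00491693 ÷ 0.0816751 = 1.035105
Product > 1; profitable direction is SEK → JPY → GBP → SEK.

1.0351 (arbitrage exists)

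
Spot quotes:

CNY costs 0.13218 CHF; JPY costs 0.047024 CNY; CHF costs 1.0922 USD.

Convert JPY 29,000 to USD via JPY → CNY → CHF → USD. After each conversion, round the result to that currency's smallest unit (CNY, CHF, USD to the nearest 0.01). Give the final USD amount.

USD 196.87

JPY 29,000 × 0.047024 = CNY 1,363.70
CNY 1,363.70 × 0.13218 = CHF 180.25
CHF 180.25 × 1.0922 = USD 196.87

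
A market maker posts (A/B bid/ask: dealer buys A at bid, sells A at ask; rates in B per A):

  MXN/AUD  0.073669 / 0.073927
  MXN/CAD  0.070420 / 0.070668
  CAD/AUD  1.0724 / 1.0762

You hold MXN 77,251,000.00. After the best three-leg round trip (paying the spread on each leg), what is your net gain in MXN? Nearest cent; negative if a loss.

Net profit: MXN 1,662,962.91

Best loop MXN → CAD → AUD → MXN:
MXN 77,251,000.00 × 0.070420 (sell MXN at bid) = CAD 5,440,015.42
CAD 5,440,015.42 × 1.0724 (sell CAD at bid) = AUD 5,833,872.54
AUD 5,833,872.54 ÷ 0.073927 (buy MXN at ask) = MXN 78,913,962.91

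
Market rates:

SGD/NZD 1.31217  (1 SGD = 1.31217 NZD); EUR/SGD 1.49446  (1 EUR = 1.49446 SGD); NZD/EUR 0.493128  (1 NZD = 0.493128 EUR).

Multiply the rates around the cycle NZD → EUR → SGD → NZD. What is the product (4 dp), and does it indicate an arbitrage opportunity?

Around NZD → EUR → SGD → NZD: 1 × 0.493128 × 1.49446 × 1.31217 = 0.967017
Product < 1; profitable direction is NZD → SGD → EUR → NZD.

0.9670 (arbitrage exists)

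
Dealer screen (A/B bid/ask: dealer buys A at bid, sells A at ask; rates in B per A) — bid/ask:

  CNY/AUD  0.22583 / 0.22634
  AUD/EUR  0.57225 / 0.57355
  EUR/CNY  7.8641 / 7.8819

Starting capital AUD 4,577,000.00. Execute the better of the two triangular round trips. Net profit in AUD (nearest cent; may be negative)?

Best loop AUD → EUR → CNY → AUD:
AUD 4,577,000.00 × 0.57225 (sell AUD at bid) = EUR 2,619,188.25
EUR 2,619,188.25 × 7.8641 (sell EUR at bid) = CNY 20,597,558.32
CNY 20,597,558.32 × 0.22583 (sell CNY at bid) = AUD 4,651,546.59

Net profit: AUD 74,546.59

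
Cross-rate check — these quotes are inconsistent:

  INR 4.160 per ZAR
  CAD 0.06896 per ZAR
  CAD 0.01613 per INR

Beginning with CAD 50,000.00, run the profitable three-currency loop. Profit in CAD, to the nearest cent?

Profitable loop is CAD → INR → ZAR → CAD:
CAD 50,000.00 ÷ 0.01613 = INR 3,099,814.01
INR 3,099,814.01 ÷ 4.160 = ZAR 745,147.60
ZAR 745,147.60 × 0.06896 = CAD 51,385.38
Profit = CAD 51,385.38 − CAD 50,000.00

Profit: CAD 1,385.38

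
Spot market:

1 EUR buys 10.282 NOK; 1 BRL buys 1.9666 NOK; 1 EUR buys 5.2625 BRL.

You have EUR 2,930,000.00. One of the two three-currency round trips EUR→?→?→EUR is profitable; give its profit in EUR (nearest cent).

Profit: EUR 19,158.84

Profitable loop is EUR → BRL → NOK → EUR:
EUR 2,930,000.00 × 5.2625 = BRL 15,419,125.00
BRL 15,419,125.00 × 1.9666 = NOK 30,323,251.22
NOK 30,323,251.22 ÷ 10.282 = EUR 2,949,158.84
Profit = EUR 2,949,158.84 − EUR 2,930,000.00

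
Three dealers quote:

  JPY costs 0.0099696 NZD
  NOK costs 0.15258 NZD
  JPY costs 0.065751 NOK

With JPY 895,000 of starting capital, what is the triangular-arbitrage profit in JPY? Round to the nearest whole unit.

Profitable loop is JPY → NOK → NZD → JPY:
JPY 895,000 × 0.065751 = NOK 58,847.15
NOK 58,847.15 × 0.15258 = NZD 8,978.90
NZD 8,978.90 ÷ 0.0099696 = JPY 900,628
Profit = JPY 900,628 − JPY 895,000

Profit: JPY 5,628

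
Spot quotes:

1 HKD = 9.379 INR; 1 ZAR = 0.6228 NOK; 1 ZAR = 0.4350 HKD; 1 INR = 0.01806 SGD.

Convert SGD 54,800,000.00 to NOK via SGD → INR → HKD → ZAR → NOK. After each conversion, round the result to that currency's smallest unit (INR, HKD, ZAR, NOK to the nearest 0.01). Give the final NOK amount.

SGD 54,800,000.00 ÷ 0.01806 = INR 3,034,330,011.07
INR 3,034,330,011.07 ÷ 9.379 = HKD 323,523,831.01
HKD 323,523,831.01 ÷ 0.4350 = ZAR 743,732,944.85
ZAR 743,732,944.85 × 0.6228 = NOK 463,196,878.05

NOK 463,196,878.05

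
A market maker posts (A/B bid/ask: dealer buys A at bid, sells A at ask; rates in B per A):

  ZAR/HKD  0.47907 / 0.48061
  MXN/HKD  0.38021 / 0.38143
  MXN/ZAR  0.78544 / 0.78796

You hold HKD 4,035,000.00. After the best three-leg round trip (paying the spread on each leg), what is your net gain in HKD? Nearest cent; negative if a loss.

Best loop HKD → ZAR → MXN → HKD:
HKD 4,035,000.00 ÷ 0.48061 (buy ZAR at ask) = ZAR 8,395,580.62
ZAR 8,395,580.62 ÷ 0.78796 (buy MXN at ask) = MXN 10,654,830.98
MXN 10,654,830.98 × 0.38021 (sell MXN at bid) = HKD 4,051,073.29

Net profit: HKD 16,073.29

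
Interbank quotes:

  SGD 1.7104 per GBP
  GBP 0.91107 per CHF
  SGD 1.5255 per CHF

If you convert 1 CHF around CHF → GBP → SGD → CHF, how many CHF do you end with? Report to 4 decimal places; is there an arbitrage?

1.0215 (arbitrage exists)

Around CHF → GBP → SGD → CHF: 1 × 0.91107 × 1.7104 ÷ 1.5255 = 1.021497
Product > 1; profitable direction is CHF → GBP → SGD → CHF.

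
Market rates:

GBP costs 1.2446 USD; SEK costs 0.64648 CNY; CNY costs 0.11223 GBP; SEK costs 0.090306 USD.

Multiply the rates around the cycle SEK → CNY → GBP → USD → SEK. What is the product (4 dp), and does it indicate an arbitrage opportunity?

Around SEK → CNY → GBP → USD → SEK: 1 × 0.64648 × 0.11223 × 1.2446 ÷ 0.090306 = 0.999948
Product ≈ 1 (deviation 0.005%, within rounding noise).

0.9999 (no arbitrage)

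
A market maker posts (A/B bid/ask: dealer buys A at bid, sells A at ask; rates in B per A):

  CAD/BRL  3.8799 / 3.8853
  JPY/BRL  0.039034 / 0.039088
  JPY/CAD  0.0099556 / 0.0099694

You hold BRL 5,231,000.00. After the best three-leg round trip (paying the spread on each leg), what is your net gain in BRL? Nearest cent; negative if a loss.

Net profit: BRL 40,499.85

Best loop BRL → CAD → JPY → BRL:
BRL 5,231,000.00 ÷ 3.8853 (buy CAD at ask) = CAD 1,346,356.78
CAD 1,346,356.78 ÷ 0.0099694 (buy JPY at ask) = JPY 135,048,928
JPY 135,048,928 × 0.039034 (sell JPY at bid) = BRL 5,271,499.85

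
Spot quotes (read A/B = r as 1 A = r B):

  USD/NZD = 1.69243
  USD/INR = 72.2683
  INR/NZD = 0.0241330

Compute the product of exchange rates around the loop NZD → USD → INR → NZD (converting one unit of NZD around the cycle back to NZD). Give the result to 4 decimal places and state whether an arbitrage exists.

1.0305 (arbitrage exists)

Around NZD → USD → INR → NZD: 1 ÷ 1.69243 × 72.2683 × 0.0241330 = 1.030501
Product > 1; profitable direction is NZD → USD → INR → NZD.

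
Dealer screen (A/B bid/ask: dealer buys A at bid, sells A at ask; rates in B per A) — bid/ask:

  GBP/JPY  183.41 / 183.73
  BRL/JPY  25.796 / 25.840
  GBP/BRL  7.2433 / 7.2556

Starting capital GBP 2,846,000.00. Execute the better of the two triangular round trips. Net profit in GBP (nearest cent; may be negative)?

Net profit: GBP 48,300.78

Best loop GBP → BRL → JPY → GBP:
GBP 2,846,000.00 × 7.2433 (sell GBP at bid) = BRL 20,614,431.80
BRL 20,614,431.80 × 25.796 (sell BRL at bid) = JPY 531,769,883
JPY 531,769,883 ÷ 183.73 (buy GBP at ask) = GBP 2,894,300.78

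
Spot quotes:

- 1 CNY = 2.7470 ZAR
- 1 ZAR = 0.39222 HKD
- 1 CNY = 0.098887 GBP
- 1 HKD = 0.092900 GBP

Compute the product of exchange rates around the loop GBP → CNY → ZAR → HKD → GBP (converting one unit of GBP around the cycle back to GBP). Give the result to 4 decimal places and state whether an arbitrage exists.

Around GBP → CNY → ZAR → HKD → GBP: 1 ÷ 0.098887 × 2.7470 × 0.39222 × 0.092900 = 1.012197
Product > 1; profitable direction is GBP → CNY → ZAR → HKD → GBP.

1.0122 (arbitrage exists)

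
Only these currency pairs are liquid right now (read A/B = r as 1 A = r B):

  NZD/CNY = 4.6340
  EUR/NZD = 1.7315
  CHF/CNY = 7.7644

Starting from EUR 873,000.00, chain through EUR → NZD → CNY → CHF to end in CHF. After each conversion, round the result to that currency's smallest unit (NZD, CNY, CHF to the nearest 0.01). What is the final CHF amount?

EUR 873,000.00 × 1.7315 = NZD 1,511,599.50
NZD 1,511,599.50 × 4.6340 = CNY 7,004,752.08
CNY 7,004,752.08 ÷ 7.7644 = CHF 902,162.70

CHF 902,162.70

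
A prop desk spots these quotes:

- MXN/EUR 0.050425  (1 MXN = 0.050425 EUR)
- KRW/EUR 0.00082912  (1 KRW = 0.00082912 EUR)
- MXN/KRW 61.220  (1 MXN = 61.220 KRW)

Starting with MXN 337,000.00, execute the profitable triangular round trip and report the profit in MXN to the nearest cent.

Profitable loop is MXN → KRW → EUR → MXN:
MXN 337,000.00 × 61.220 = KRW 20,631,140
KRW 20,631,140 × 0.00082912 = EUR 17,105.69
EUR 17,105.69 ÷ 0.050425 = MXN 339,230.36
Profit = MXN 339,230.36 − MXN 337,000.00

Profit: MXN 2,230.36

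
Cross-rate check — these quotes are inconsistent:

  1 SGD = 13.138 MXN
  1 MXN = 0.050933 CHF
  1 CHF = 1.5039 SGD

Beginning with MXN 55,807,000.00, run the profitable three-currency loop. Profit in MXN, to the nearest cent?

Profit: MXN 354,170.54

Profitable loop is MXN → CHF → SGD → MXN:
MXN 55,807,000.00 × 0.050933 = CHF 2,842,417.93
CHF 2,842,417.93 × 1.5039 = SGD 4,274,712.33
SGD 4,274,712.33 × 13.138 = MXN 56,161,170.54
Profit = MXN 56,161,170.54 − MXN 55,807,000.00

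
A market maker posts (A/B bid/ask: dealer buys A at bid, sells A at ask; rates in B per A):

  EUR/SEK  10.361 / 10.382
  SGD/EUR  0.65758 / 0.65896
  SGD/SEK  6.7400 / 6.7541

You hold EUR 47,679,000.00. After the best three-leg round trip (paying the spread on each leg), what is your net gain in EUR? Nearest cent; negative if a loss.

Net profit: EUR 417,106.57

Best loop EUR → SEK → SGD → EUR:
EUR 47,679,000.00 × 10.361 (sell EUR at bid) = SEK 494,002,119.00
SEK 494,002,119.00 ÷ 6.7541 (buy SGD at ask) = SGD 73,141,072.68
SGD 73,141,072.68 × 0.65758 (sell SGD at bid) = EUR 48,096,106.57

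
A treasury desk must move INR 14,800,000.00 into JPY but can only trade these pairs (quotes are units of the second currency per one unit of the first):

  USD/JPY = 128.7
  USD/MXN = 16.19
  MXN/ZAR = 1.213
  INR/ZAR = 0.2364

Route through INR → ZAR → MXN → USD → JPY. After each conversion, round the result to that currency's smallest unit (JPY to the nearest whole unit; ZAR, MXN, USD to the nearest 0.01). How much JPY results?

INR 14,800,000.00 × 0.2364 = ZAR 3,498,720.00
ZAR 3,498,720.00 ÷ 1.213 = MXN 2,884,352.84
MXN 2,884,352.84 ÷ 16.19 = USD 178,156.44
USD 178,156.44 × 128.7 = JPY 22,928,734

JPY 22,928,734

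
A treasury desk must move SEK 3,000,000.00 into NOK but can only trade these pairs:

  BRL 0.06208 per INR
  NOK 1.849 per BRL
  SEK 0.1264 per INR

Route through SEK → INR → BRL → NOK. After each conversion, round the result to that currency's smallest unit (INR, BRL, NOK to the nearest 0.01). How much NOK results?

SEK 3,000,000.00 ÷ 0.1264 = INR 23,734,177.22
INR 23,734,177.22 × 0.06208 = BRL 1,473,417.72
BRL 1,473,417.72 × 1.849 = NOK 2,724,349.36

NOK 2,724,349.36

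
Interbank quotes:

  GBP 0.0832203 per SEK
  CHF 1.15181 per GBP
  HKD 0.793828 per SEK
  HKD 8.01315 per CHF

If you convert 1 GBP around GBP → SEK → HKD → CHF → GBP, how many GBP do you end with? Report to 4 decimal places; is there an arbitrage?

Around GBP → SEK → HKD → CHF → GBP: 1 ÷ 0.0832203 × 0.793828 ÷ 8.01315 ÷ 1.15181 = 1.033506
Product > 1; profitable direction is GBP → SEK → HKD → CHF → GBP.

1.0335 (arbitrage exists)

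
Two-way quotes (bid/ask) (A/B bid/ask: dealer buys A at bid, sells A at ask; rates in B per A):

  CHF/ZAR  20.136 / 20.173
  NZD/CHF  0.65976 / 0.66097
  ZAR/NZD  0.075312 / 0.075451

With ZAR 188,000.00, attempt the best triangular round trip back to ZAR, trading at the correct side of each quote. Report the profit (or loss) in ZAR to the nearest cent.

Net profit: ZAR 96.72

Best loop ZAR → NZD → CHF → ZAR:
ZAR 188,000.00 × 0.075312 (sell ZAR at bid) = NZD 14,158.66
NZD 14,158.66 × 0.65976 (sell NZD at bid) = CHF 9,341.31
CHF 9,341.31 × 20.136 (sell CHF at bid) = ZAR 188,096.72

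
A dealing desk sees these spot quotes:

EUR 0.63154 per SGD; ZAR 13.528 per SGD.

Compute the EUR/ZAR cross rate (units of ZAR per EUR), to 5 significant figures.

EUR/ZAR = 21.421

1 EUR ÷ 0.63154 = 1.58343 SGD
1.58343 SGD × 13.528 = 21.4207 ZAR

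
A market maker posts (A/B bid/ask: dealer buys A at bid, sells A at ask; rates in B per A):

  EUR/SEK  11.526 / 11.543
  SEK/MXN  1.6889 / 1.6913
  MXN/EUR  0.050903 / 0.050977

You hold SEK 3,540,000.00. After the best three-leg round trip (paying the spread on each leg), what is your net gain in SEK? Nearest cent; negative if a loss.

Net profit: SEK 17,047.33

Best loop SEK → EUR → MXN → SEK:
SEK 3,540,000.00 ÷ 11.543 (buy EUR at ask) = EUR 306,679.37
EUR 306,679.37 ÷ 0.050977 (buy MXN at ask) = MXN 6,016,034.15
MXN 6,016,034.15 ÷ 1.6913 (buy SEK at ask) = SEK 3,557,047.33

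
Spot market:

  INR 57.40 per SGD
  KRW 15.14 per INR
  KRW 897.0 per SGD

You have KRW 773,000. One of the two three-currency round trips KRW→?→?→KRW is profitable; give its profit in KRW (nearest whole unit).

Profit: KRW 24,874

Profitable loop is KRW → INR → SGD → KRW:
KRW 773,000 ÷ 15.14 = INR 51,056.80
INR 51,056.80 ÷ 57.40 = SGD 889.49
SGD 889.49 × 897.0 = KRW 797,874
Profit = KRW 797,874 − KRW 773,000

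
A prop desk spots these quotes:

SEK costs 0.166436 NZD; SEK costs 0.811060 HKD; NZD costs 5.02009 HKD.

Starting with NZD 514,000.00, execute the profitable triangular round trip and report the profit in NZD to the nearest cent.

Profitable loop is NZD → HKD → SEK → NZD:
NZD 514,000.00 × 5.02009 = HKD 2,580,326.26
HKD 2,580,326.26 ÷ 0.811060 = SEK 3,181,424.63
SEK 3,181,424.63 × 0.166436 = NZD 529,503.59
Profit = NZD 529,503.59 − NZD 514,000.00

Profit: NZD 15,503.59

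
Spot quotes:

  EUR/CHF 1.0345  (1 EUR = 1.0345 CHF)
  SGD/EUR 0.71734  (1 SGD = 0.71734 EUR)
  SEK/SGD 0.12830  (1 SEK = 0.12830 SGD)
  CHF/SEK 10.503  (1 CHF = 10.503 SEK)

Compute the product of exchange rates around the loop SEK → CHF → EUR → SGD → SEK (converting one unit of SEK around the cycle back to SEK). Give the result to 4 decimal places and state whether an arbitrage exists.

1.0000 (no arbitrage)

Around SEK → CHF → EUR → SGD → SEK: 1 ÷ 10.503 ÷ 1.0345 ÷ 0.71734 ÷ 0.12830 = 1.000010
Product ≈ 1 (deviation 0.001%, within rounding noise).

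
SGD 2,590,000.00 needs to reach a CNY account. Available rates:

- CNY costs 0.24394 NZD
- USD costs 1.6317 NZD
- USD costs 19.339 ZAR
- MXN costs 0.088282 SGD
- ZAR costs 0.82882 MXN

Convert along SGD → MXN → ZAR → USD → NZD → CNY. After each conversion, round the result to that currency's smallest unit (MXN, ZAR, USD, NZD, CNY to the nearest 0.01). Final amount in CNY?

CNY 12,243,079.20

SGD 2,590,000.00 ÷ 0.088282 = MXN 29,337,803.86
MXN 29,337,803.86 ÷ 0.82882 = ZAR 35,397,075.19
ZAR 35,397,075.19 ÷ 19.339 = USD 1,830,346.72
USD 1,830,346.72 × 1.6317 = NZD 2,986,576.74
NZD 2,986,576.74 ÷ 0.24394 = CNY 12,243,079.20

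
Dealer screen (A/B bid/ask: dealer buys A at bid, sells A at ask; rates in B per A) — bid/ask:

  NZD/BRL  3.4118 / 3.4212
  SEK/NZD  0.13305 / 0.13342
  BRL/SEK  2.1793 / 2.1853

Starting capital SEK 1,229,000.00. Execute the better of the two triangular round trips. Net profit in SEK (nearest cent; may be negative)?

Net profit: SEK 3,087.12

Best loop SEK → BRL → NZD → SEK:
SEK 1,229,000.00 ÷ 2.1853 (buy BRL at ask) = BRL 562,394.18
BRL 562,394.18 ÷ 3.4212 (buy NZD at ask) = NZD 164,385.06
NZD 164,385.06 ÷ 0.13342 (buy SEK at ask) = SEK 1,232,087.12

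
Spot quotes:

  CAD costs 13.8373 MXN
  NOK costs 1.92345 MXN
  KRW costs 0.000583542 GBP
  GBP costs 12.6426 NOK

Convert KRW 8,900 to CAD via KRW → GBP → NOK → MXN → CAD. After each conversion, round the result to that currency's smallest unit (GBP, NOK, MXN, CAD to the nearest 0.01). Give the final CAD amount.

KRW 8,900 × 0.000583542 = GBP 5.19
GBP 5.19 × 12.6426 = NOK 65.62
NOK 65.62 × 1.92345 = MXN 126.22
MXN 126.22 ÷ 13.8373 = CAD 9.12

CAD 9.12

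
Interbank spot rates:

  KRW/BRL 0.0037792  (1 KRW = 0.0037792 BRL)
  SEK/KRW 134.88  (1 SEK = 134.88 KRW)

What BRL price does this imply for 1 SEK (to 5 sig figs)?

SEK/BRL = 0.50974

1 SEK × 134.88 = 134.88 KRW
134.88 KRW × 0.0037792 = 0.509738 BRL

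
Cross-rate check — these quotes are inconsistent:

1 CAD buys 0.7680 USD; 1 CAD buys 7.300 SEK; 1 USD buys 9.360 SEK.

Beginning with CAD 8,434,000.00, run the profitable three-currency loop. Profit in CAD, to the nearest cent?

Profitable loop is CAD → SEK → USD → CAD:
CAD 8,434,000.00 × 7.300 = SEK 61,568,200.00
SEK 61,568,200.00 ÷ 9.360 = USD 6,577,799.15
USD 6,577,799.15 ÷ 0.7680 = CAD 8,564,842.64
Profit = CAD 8,564,842.64 − CAD 8,434,000.00

Profit: CAD 130,842.64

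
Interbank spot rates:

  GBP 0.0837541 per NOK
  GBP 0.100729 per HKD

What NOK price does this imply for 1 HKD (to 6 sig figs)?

HKD/NOK = 1.20268

1 HKD × 0.100729 = 0.100729 GBP
0.100729 GBP ÷ 0.0837541 = 1.20268 NOK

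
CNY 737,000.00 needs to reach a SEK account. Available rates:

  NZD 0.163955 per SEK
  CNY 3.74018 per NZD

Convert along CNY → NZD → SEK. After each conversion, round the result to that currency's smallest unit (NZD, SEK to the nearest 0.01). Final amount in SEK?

SEK 1,201,850.14

CNY 737,000.00 ÷ 3.74018 = NZD 197,049.34
NZD 197,049.34 ÷ 0.163955 = SEK 1,201,850.14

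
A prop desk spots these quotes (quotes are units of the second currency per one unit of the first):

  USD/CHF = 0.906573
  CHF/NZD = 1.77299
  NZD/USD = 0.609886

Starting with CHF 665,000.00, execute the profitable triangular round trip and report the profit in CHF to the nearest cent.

Profit: CHF 13,365.75

Profitable loop is CHF → USD → NZD → CHF:
CHF 665,000.00 ÷ 0.906573 = USD 733,531.66
USD 733,531.66 ÷ 0.609886 = NZD 1,202,735.70
NZD 1,202,735.70 ÷ 1.77299 = CHF 678,365.75
Profit = CHF 678,365.75 − CHF 665,000.00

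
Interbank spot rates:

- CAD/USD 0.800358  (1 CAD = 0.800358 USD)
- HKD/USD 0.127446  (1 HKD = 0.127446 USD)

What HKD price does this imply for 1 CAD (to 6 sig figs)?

1 CAD × 0.800358 = 0.800358 USD
0.800358 USD ÷ 0.127446 = 6.27998 HKD

CAD/HKD = 6.27998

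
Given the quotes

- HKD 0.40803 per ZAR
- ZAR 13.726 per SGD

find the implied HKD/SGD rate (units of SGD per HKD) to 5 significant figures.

1 HKD ÷ 0.40803 = 2.4508 ZAR
2.4508 ZAR ÷ 13.726 = 0.178552 SGD

HKD/SGD = 0.17855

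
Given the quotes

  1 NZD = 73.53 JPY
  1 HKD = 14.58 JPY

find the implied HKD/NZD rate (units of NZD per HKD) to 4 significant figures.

HKD/NZD = 0.1983

1 HKD × 14.58 = 14.58 JPY
14.58 JPY ÷ 73.53 = 0.198286 NZD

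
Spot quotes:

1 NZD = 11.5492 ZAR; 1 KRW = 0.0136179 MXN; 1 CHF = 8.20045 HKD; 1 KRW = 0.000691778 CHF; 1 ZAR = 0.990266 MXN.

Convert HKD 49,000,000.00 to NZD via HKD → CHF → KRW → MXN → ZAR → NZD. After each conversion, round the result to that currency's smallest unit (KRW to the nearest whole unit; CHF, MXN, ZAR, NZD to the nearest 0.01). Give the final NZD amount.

HKD 49,000,000.00 ÷ 8.20045 = CHF 5,975,281.84
CHF 5,975,281.84 ÷ 0.000691778 = KRW 8,637,571,360
KRW 8,637,571,360 × 0.0136179 = MXN 117,625,583.02
MXN 117,625,583.02 ÷ 0.990266 = ZAR 118,781,805.11
ZAR 118,781,805.11 ÷ 11.5492 = NZD 10,284,851.34

NZD 10,284,851.34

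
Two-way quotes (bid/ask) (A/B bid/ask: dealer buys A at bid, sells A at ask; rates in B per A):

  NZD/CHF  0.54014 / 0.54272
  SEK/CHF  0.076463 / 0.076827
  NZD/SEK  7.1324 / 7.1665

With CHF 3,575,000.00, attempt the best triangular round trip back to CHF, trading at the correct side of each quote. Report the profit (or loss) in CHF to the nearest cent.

Net profit: CHF 17,421.15

Best loop CHF → NZD → SEK → CHF:
CHF 3,575,000.00 ÷ 0.54272 (buy NZD at ask) = NZD 6,587,190.45
NZD 6,587,190.45 × 7.1324 (sell NZD at bid) = SEK 46,982,477.15
SEK 46,982,477.15 × 0.076463 (sell SEK at bid) = CHF 3,592,421.15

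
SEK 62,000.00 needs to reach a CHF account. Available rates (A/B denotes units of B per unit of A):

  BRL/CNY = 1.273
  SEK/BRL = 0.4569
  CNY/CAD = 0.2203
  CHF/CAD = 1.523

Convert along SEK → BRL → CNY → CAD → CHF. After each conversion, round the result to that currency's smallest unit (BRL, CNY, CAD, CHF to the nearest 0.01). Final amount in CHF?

SEK 62,000.00 × 0.4569 = BRL 28,327.80
BRL 28,327.80 × 1.273 = CNY 36,061.29
CNY 36,061.29 × 0.2203 = CAD 7,944.30
CAD 7,944.30 ÷ 1.523 = CHF 5,216.22

CHF 5,216.22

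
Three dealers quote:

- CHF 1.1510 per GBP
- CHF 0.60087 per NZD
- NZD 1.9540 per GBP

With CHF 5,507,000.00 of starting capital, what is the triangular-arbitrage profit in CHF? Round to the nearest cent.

Profitable loop is CHF → GBP → NZD → CHF:
CHF 5,507,000.00 ÷ 1.1510 = GBP 4,784,535.19
GBP 4,784,535.19 × 1.9540 = NZD 9,348,981.75
NZD 9,348,981.75 × 0.60087 = CHF 5,617,522.67
Profit = CHF 5,617,522.67 − CHF 5,507,000.00

Profit: CHF 110,522.67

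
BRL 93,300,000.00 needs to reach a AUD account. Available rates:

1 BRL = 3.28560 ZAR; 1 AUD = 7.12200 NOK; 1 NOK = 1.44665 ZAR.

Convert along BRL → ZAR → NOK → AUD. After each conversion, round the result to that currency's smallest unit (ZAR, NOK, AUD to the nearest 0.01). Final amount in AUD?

AUD 29,753,008.95

BRL 93,300,000.00 × 3.28560 = ZAR 306,546,480.00
ZAR 306,546,480.00 ÷ 1.44665 = NOK 211,900,929.73
NOK 211,900,929.73 ÷ 7.12200 = AUD 29,753,008.95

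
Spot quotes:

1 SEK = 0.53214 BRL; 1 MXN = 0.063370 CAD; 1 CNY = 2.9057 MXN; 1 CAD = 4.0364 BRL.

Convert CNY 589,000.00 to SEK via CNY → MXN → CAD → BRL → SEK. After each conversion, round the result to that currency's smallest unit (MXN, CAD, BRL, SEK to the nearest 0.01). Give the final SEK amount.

SEK 822,655.62

CNY 589,000.00 × 2.9057 = MXN 1,711,457.30
MXN 1,711,457.30 × 0.063370 = CAD 108,455.05
CAD 108,455.05 × 4.0364 = BRL 437,767.96
BRL 437,767.96 ÷ 0.53214 = SEK 822,655.62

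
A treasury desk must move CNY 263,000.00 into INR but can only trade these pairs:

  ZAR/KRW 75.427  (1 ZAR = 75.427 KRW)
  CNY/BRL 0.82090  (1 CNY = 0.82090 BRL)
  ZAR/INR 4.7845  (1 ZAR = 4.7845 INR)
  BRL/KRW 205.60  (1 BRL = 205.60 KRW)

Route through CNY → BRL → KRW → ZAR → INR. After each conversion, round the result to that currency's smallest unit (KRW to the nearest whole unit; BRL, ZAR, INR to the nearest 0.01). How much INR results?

INR 2,815,651.12

CNY 263,000.00 × 0.82090 = BRL 215,896.70
BRL 215,896.70 × 205.60 = KRW 44,388,362
KRW 44,388,362 ÷ 75.427 = ZAR 588,494.33
ZAR 588,494.33 × 4.7845 = INR 2,815,651.12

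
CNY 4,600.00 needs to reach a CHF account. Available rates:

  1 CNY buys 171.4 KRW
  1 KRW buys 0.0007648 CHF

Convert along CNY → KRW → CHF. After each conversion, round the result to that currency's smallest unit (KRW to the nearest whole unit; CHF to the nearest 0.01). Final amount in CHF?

CHF 603.00

CNY 4,600.00 × 171.4 = KRW 788,440
KRW 788,440 × 0.0007648 = CHF 603.00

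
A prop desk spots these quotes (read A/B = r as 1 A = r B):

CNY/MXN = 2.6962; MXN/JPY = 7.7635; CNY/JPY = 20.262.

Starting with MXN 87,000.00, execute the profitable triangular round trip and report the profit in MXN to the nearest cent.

Profitable loop is MXN → JPY → CNY → MXN:
MXN 87,000.00 × 7.7635 = JPY 675,424
JPY 675,424 ÷ 20.262 = CNY 33,334.54
CNY 33,334.54 × 2.6962 = MXN 89,876.59
Profit = MXN 89,876.59 − MXN 87,000.00

Profit: MXN 2,876.59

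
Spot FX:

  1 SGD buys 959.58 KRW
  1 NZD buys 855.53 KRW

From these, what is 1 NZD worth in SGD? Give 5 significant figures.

NZD/SGD = 0.89157

1 NZD × 855.53 = 855.53 KRW
855.53 KRW ÷ 959.58 = 0.891567 SGD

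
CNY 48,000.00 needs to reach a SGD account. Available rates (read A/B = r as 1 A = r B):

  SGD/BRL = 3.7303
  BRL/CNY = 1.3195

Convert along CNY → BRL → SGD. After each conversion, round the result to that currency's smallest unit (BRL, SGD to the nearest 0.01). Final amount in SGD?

SGD 9,751.88

CNY 48,000.00 ÷ 1.3195 = BRL 36,377.42
BRL 36,377.42 ÷ 3.7303 = SGD 9,751.88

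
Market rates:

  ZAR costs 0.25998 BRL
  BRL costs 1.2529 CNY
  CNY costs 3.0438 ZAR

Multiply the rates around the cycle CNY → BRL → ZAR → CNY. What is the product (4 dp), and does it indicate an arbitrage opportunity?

Around CNY → BRL → ZAR → CNY: 1 ÷ 1.2529 ÷ 0.25998 ÷ 3.0438 = 1.008620
Product > 1; profitable direction is CNY → BRL → ZAR → CNY.

1.0086 (arbitrage exists)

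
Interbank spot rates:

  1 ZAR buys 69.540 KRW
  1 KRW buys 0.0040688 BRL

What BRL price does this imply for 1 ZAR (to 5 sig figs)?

ZAR/BRL = 0.28294

1 ZAR × 69.540 = 69.54 KRW
69.54 KRW × 0.0040688 = 0.282944 BRL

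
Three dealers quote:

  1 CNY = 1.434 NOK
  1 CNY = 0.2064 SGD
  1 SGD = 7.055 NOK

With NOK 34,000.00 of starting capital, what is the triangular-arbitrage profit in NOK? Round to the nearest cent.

Profit: NOK 525.22

Profitable loop is NOK → CNY → SGD → NOK:
NOK 34,000.00 ÷ 1.434 = CNY 23,709.90
CNY 23,709.90 × 0.2064 = SGD 4,893.72
SGD 4,893.72 × 7.055 = NOK 34,525.22
Profit = NOK 34,525.22 − NOK 34,000.00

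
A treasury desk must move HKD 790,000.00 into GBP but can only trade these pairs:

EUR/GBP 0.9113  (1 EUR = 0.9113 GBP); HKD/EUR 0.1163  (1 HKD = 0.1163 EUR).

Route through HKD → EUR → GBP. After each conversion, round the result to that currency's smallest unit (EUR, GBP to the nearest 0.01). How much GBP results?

HKD 790,000.00 × 0.1163 = EUR 91,877.00
EUR 91,877.00 × 0.9113 = GBP 83,727.51

GBP 83,727.51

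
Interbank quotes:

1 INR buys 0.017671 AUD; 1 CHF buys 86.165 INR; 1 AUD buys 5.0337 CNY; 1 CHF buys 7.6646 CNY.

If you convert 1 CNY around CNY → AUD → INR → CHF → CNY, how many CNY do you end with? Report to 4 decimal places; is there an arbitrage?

Around CNY → AUD → INR → CHF → CNY: 1 ÷ 5.0337 ÷ 0.017671 ÷ 86.165 × 7.6646 = 1.000023
Product ≈ 1 (deviation 0.002%, within rounding noise).

1.0000 (no arbitrage)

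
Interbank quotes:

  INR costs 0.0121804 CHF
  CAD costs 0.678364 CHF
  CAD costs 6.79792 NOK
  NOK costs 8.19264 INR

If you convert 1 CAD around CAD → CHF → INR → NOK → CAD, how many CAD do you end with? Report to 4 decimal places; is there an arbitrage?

Around CAD → CHF → INR → NOK → CAD: 1 × 0.678364 ÷ 0.0121804 ÷ 8.19264 ÷ 6.79792 = 1.000003
Product ≈ 1 (deviation 0.000%, within rounding noise).

1.0000 (no arbitrage)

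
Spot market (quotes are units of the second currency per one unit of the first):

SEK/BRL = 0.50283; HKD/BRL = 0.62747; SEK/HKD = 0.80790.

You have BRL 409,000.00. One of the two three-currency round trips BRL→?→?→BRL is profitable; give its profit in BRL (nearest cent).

Profitable loop is BRL → SEK → HKD → BRL:
BRL 409,000.00 ÷ 0.50283 = SEK 813,396.18
SEK 813,396.18 × 0.80790 = HKD 657,142.77
HKD 657,142.77 × 0.62747 = BRL 412,337.38
Profit = BRL 412,337.38 − BRL 409,000.00

Profit: BRL 3,337.38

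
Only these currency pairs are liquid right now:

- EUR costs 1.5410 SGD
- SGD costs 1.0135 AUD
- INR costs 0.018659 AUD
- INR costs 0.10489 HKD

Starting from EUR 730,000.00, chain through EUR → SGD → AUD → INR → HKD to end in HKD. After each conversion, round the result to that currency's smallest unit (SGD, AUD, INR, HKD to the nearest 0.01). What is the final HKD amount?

EUR 730,000.00 × 1.5410 = SGD 1,124,930.00
SGD 1,124,930.00 × 1.0135 = AUD 1,140,116.56
AUD 1,140,116.56 ÷ 0.018659 = INR 61,102,768.64
INR 61,102,768.64 × 0.10489 = HKD 6,409,069.40

HKD 6,409,069.40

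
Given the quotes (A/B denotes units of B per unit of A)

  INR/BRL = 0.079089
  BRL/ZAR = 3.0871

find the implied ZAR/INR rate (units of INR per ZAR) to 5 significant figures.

ZAR/INR = 4.0957

1 ZAR ÷ 3.0871 = 0.323929 BRL
0.323929 BRL ÷ 0.079089 = 4.09575 INR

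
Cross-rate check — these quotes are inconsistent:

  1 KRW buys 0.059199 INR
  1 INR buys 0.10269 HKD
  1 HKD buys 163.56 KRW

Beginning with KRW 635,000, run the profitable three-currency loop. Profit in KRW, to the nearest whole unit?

Profit: KRW 3,637

Profitable loop is KRW → HKD → INR → KRW:
KRW 635,000 ÷ 163.56 = HKD 3,882.37
HKD 3,882.37 ÷ 0.10269 = INR 37,806.67
INR 37,806.67 ÷ 0.059199 = KRW 638,637
Profit = KRW 638,637 − KRW 635,000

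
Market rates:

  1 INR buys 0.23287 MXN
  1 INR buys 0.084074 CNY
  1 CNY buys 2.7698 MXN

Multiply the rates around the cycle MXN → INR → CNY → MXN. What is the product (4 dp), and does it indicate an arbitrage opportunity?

1.0000 (no arbitrage)

Around MXN → INR → CNY → MXN: 1 ÷ 0.23287 × 0.084074 × 2.7698 = 0.999992
Product ≈ 1 (deviation 0.001%, within rounding noise).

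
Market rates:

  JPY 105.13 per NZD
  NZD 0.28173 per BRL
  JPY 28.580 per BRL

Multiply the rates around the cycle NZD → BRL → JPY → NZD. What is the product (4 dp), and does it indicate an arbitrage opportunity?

0.9649 (arbitrage exists)

Around NZD → BRL → JPY → NZD: 1 ÷ 0.28173 × 28.580 ÷ 105.13 = 0.964945
Product < 1; profitable direction is NZD → JPY → BRL → NZD.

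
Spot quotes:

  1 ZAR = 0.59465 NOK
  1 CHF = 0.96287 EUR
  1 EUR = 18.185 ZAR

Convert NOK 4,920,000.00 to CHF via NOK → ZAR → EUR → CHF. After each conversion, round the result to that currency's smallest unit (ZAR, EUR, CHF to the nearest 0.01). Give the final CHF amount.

CHF 472,522.75

NOK 4,920,000.00 ÷ 0.59465 = ZAR 8,273,774.49
ZAR 8,273,774.49 ÷ 18.185 = EUR 454,977.98
EUR 454,977.98 ÷ 0.96287 = CHF 472,522.75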